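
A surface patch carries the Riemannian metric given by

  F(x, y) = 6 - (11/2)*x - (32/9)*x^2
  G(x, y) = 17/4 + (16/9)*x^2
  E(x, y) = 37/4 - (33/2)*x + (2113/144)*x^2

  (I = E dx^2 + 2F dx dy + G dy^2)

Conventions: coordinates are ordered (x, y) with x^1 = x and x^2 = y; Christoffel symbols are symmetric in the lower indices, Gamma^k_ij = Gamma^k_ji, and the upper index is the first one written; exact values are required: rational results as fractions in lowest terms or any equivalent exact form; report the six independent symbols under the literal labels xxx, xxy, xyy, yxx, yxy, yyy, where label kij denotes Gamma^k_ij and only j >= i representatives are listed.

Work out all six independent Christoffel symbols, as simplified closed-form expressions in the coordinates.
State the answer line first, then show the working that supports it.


Answer: Gamma_xxx = (4160*x^3 - 380160*x^2 + 387657*x - 10692)/(69696*x^4 - 354816*x^3 + 472905*x^2 - 21384*x + 17172), Gamma_xxy = (32768*x^3 + 50688*x^2 - 55296*x)/(69696*x^4 - 354816*x^3 + 472905*x^2 - 21384*x + 17172), Gamma_xyy = (-16384*x^3 - 39168*x)/(69696*x^4 - 354816*x^3 + 472905*x^2 - 21384*x + 17172), Gamma_yxx = (-270464*x^3 + 456192*x^2 - 562176*x - 7128)/(69696*x^4 - 354816*x^3 + 472905*x^2 - 21384*x + 17172), Gamma_yxy = (135232*x^3 - 152064*x^2 + 85248*x)/(69696*x^4 - 354816*x^3 + 472905*x^2 - 21384*x + 17172), Gamma_yyy = (-32768*x^3 - 50688*x^2 + 55296*x)/(69696*x^4 - 354816*x^3 + 472905*x^2 - 21384*x + 17172)

E = 37/4 - (33/2)*x + (2113/144)*x^2; F = 6 - (11/2)*x - (32/9)*x^2; G = 17/4 + (16/9)*x^2
Gamma^k_ij = (1/2) g^{kl} (d_i g_jl + d_j g_il - d_l g_ij), with g^inv = (1/(EG-F^2)) [[G, -F], [-F, E]]
first partials: E_x = -33/2 + (2113/72)*x, E_y = 0, F_x = -11/2 - (64/9)*x, F_y = 0, G_x = (32/9)*x, G_y = 0
D = EG - F^2 = 53/16 - (33/8)*x + (17515/192)*x^2 - (616/9)*x^3 + (121/9)*x^4
expanded: Gamma^x_xx = (G E_x - 2F F_x + F E_y)/(2D), Gamma^x_xy = (G E_y - F G_x)/(2D), Gamma^x_yy = (2G F_y - G G_x - F G_y)/(2D), Gamma^y_xx = (2E F_x - E E_y - F E_x)/(2D), Gamma^y_xy = (E G_x - F E_y)/(2D), Gamma^y_yy = (E G_y - 2F F_y + F G_x)/(2D); substitute and cancel common factors


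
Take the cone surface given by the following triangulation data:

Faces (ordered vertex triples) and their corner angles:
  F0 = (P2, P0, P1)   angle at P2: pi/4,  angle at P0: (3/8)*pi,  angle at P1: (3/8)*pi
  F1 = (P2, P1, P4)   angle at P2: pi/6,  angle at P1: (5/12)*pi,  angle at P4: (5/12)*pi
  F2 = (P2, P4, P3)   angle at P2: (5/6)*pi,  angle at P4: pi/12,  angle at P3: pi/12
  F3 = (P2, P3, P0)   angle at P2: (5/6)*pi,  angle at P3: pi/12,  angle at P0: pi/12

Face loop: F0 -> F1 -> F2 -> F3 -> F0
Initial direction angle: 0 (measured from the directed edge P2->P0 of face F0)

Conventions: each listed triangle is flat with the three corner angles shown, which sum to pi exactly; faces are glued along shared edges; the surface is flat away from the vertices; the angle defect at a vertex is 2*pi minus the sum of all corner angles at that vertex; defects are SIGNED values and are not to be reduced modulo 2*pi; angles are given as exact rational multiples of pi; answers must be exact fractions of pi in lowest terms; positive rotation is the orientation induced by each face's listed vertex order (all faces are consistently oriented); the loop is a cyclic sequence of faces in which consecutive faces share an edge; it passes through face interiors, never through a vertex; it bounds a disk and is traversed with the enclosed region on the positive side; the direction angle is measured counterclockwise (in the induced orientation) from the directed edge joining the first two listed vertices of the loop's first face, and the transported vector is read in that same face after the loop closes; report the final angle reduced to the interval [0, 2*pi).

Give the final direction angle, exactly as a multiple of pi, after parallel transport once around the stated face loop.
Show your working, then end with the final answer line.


enclosed vertex P2: corner angles sum to (25/12)*pi, defect = 2*pi - (25/12)*pi = -pi/12
the final direction is the initial angle plus the enclosed defects, taken mod 2*pi in the induced orientation
final angle = 0 - pi/12 = (23/12)*pi (mod 2*pi)

Answer: final direction angle = (23/12)*pi


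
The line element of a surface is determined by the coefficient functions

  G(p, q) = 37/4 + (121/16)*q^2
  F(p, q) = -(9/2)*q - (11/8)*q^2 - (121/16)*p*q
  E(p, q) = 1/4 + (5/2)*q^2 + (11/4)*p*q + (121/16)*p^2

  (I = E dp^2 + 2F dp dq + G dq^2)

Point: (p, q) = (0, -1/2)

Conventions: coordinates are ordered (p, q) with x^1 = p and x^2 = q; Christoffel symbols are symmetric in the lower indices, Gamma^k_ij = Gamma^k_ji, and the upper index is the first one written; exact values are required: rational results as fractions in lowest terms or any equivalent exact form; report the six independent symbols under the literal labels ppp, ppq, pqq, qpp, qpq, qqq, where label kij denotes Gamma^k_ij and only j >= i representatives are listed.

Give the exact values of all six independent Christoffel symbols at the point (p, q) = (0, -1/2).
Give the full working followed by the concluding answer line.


E = 7/8, F = 61/32, G = 713/64 at the point
E_p = -11/8, E_q = -5/2, F_p = 121/32, F_q = -25/8, G_p = 0, G_q = -121/16
EG - F^2 = 6261/1024;  g^inv = (1024/6261) * [[713/64, -61/32], [-61/32, 7/8]]
first-kind symbols [ij,l] = (1/2)(d_i g_jl + d_j g_il - d_l g_ij): [pp,p] = E_p/2 = -11/16, [pp,q] = F_p - E_q/2 = 161/32, [pq,p] = E_q/2 = -5/4, [pq,q] = G_p/2 = 0, [qq,p] = F_q - G_p/2 = -25/8, [qq,q] = G_q/2 = -121/32
Gamma^p_ij = (G*[ij,p] - F*[ij,q])/(EG - F^2), Gamma^q_ij = (E*[ij,q] - F*[ij,p])/(EG - F^2)

Answer: Gamma_ppp = -5888/2087, Gamma_ppq = -14260/6261, Gamma_pqq = -9423/2087, Gamma_qpp = 1950/2087, Gamma_qpq = 2440/6261, Gamma_qqq = 904/2087


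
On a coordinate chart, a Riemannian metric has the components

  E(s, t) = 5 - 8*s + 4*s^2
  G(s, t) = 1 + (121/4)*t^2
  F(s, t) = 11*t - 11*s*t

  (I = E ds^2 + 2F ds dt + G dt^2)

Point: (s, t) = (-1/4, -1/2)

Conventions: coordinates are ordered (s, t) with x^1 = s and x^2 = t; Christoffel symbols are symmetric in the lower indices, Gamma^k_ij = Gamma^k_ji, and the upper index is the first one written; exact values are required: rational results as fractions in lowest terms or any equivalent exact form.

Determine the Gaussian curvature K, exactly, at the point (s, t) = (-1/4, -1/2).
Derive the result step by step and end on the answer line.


E = 29/4, F = -55/8, G = 137/16, EG - F^2 = 237/16 at the point
E_s = -10, E_t = 0, F_s = 11/2, F_t = 55/4, G_s = 0, G_t = -121/4
E_tt = 0, F_st = -11, G_ss = 0
K follows from Brioschi's formula, (det M1 - det M2)/(EG - F^2)^2.
M1 = [[-E_tt/2 + F_st - G_ss/2, E_s/2, F_s - E_t/2], [F_t - G_s/2, E, F], [G_t/2, F, G]] = [[-11, -5, 11/2], [55/4, 29/4, -55/8], [-121/8, -55/8, 137/16]]; det M1 = -11
M2 = [[0, E_t/2, G_s/2], [E_t/2, E, F], [G_s/2, F, G]] = [[0, 0, 0], [0, 29/4, -55/8], [0, -55/8, 137/16]]; det M2 = 0
det M1 - det M2 = -11; K = -11 / (237/16)^2 = -2816/56169

Answer: K = -2816/56169


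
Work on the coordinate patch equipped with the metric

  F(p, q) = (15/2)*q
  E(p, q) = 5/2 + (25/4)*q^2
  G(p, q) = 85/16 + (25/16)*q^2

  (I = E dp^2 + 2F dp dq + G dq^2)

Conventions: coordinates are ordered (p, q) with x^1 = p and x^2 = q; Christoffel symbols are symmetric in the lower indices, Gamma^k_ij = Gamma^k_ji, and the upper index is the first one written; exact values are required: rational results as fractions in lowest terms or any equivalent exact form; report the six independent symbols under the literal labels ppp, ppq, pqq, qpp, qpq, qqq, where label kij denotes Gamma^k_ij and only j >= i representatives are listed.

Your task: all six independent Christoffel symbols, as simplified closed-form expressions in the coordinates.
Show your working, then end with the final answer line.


E = 5/2 + (25/4)*q^2; F = (15/2)*q; G = 85/16 + (25/16)*q^2
Gamma^k_ij = (1/2) g^{kl} (d_i g_jl + d_j g_il - d_l g_ij), with g^inv = (1/(EG-F^2)) [[G, -F], [-F, E]]
first partials: E_p = 0, E_q = (25/2)*q, F_p = 0, F_q = 15/2, G_p = 0, G_q = (25/8)*q
D = EG - F^2 = 425/32 - (1225/64)*q^2 + (625/64)*q^4
expanded: Gamma^p_pp = (G E_p - 2F F_p + F E_q)/(2D), Gamma^p_pq = (G E_q - F G_p)/(2D), Gamma^p_qq = (2G F_q - G G_p - F G_q)/(2D), Gamma^q_pp = (2E F_p - E E_q - F E_p)/(2D), Gamma^q_pq = (E G_p - F E_q)/(2D), Gamma^q_qq = (E G_q - 2F F_q + F G_p)/(2D); substitute and cancel common factors

Answer: Gamma_ppp = 120*q^2/(25*q^4 - 49*q^2 + 34), Gamma_ppq = (25*q^3 + 85*q)/(25*q^4 - 49*q^2 + 34), Gamma_pqq = 102/(25*q^4 - 49*q^2 + 34), Gamma_qpp = (-100*q^3 - 40*q)/(25*q^4 - 49*q^2 + 34), Gamma_qpq = -120*q^2/(25*q^4 - 49*q^2 + 34), Gamma_qqq = (25*q^3 - 134*q)/(25*q^4 - 49*q^2 + 34)


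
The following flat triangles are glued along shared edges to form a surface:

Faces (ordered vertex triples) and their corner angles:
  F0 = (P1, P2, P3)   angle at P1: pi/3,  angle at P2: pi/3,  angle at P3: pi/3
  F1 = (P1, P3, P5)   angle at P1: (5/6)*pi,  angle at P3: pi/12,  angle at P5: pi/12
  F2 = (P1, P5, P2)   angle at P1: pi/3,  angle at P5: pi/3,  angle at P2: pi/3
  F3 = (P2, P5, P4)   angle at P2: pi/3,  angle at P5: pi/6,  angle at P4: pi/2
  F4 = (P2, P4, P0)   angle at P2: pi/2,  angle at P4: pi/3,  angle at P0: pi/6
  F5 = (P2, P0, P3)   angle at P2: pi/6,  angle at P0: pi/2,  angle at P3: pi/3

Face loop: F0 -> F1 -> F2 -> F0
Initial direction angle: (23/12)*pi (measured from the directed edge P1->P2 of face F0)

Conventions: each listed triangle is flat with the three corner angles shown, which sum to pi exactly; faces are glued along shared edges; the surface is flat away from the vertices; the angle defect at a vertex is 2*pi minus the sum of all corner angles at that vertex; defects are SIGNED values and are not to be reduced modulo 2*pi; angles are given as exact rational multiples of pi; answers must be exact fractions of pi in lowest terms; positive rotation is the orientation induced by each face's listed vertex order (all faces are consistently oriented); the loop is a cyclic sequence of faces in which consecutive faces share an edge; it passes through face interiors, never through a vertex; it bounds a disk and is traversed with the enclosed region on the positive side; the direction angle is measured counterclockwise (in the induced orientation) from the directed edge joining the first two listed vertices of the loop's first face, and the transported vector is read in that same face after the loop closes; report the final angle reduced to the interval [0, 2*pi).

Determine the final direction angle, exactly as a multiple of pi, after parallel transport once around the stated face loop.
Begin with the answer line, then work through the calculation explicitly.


Answer: final direction angle = (5/12)*pi

enclosed vertex P1: corner angles sum to (3/2)*pi, defect = 2*pi - (3/2)*pi = pi/2
transport around the loop rotates by the sum of enclosed defects; add to the initial angle mod 2*pi
final angle = (23/12)*pi + pi/2 = (5/12)*pi (mod 2*pi)


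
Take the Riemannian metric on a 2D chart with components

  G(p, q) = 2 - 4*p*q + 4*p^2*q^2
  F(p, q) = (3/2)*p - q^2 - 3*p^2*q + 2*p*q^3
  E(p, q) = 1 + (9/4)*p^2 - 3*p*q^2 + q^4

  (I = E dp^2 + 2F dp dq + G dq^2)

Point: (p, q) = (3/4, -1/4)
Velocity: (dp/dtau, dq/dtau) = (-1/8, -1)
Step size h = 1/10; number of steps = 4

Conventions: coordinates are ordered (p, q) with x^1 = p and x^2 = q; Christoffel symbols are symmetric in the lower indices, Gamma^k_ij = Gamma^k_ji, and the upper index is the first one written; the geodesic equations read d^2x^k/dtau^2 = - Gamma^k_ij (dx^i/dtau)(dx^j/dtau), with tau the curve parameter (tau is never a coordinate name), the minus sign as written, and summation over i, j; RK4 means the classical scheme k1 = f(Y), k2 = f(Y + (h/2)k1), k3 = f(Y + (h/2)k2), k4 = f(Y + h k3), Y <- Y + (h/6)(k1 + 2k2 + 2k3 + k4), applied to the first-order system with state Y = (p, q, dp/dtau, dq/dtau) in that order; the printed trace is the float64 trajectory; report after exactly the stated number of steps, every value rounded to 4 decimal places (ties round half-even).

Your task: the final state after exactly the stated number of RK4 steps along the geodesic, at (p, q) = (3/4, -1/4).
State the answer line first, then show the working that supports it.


Answer: p = 0.7212, q = -0.6163, dp/dtau = -0.0338, dq/dtau = -0.8386

f(Y) = (dp/dtau, dq/dtau, -Gamma^p_ij Y'^i Y'^j, -Gamma^q_ij Y'^i Y'^j) with the Gammas evaluated at the stage position; h = 0.100000; intermediate values shown to 6 dp
step 0: p = 0.7500, q = -0.2500, dp/dtau = -0.1250, dq/dtau = -1.0000
step 1:
  k1: at (p, q) = (0.750000, -0.250000), (dp/dtau, dq/dtau) = (-0.125000, -1.000000); Gamma_ppp = 0.396501, Gamma_ppq = 0.132167, Gamma_pqq = -0.396501, Gamma_qpp = 0.513120, Gamma_qpq = 0.171040, Gamma_qqq = -0.513120; k1 = (-0.125000, -1.000000, 0.357264, 0.462342)
  k2: at (p, q) = (0.743750, -0.300000), (dp/dtau, dq/dtau) = (-0.107137, -0.976883); Gamma_ppp = 0.371285, Gamma_ppq = 0.148514, Gamma_pqq = -0.368191, Gamma_qpp = 0.523555, Gamma_qpq = 0.209422, Gamma_qqq = -0.519192; k2 = (-0.107137, -0.976883, 0.316016, 0.445619)
  k3: at (p, q) = (0.744643, -0.298844), (dp/dtau, dq/dtau) = (-0.109199, -0.977719); Gamma_ppp = 0.371954, Gamma_ppq = 0.148208, Gamma_pqq = -0.369297, Gamma_qpp = 0.523032, Gamma_qpq = 0.208407, Gamma_qqq = -0.519296; k3 = (-0.109199, -0.977719, 0.316941, 0.445675)
  k4: at (p, q) = (0.739080, -0.347772), (dp/dtau, dq/dtau) = (-0.093306, -0.955433); Gamma_ppp = 0.347130, Gamma_ppq = 0.160963, Gamma_pqq = -0.342076, Gamma_qpp = 0.532135, Gamma_qpq = 0.246749, Gamma_qqq = -0.524388; k4 = (-0.093306, -0.955433, 0.280544, 0.430061)
  Y <- Y + (h/6)(k1 + 2k2 + 2k3 + k4): p = 0.7392, q = -0.3477, dp/dtau = -0.0933, dq/dtau = -0.9554
step 2:
  k1: at (p, q) = (0.739150, -0.347744), (dp/dtau, dq/dtau) = (-0.093271, -0.955417); Gamma_ppp = 0.347152, Gamma_ppq = 0.160960, Gamma_pqq = -0.342130, Gamma_qpp = 0.532104, Gamma_qpq = 0.246715, Gamma_qqq = -0.524407; k1 = (-0.093271, -0.955417, 0.280596, 0.430090)
  k2: at (p, q) = (0.734487, -0.395515), (dp/dtau, dq/dtau) = (-0.079241, -0.933912); Gamma_ppp = 0.322763, Gamma_ppq = 0.170210, Gamma_pqq = -0.316087, Gamma_qpp = 0.539818, Gamma_qpq = 0.284674, Gamma_qqq = -0.528652; k2 = (-0.079241, -0.933912, 0.248469, 0.415562)
  k3: at (p, q) = (0.735188, -0.394440), (dp/dtau, dq/dtau) = (-0.080848, -0.934639); Gamma_ppp = 0.323386, Gamma_ppq = 0.170075, Gamma_pqq = -0.317000, Gamma_qpp = 0.539424, Gamma_qpq = 0.283693, Gamma_qqq = -0.528771; k3 = (-0.080848, -0.934639, 0.249098, 0.415508)
  k4: at (p, q) = (0.731066, -0.441208), (dp/dtau, dq/dtau) = (-0.068361, -0.913866); Gamma_ppp = 0.299324, Gamma_ppq = 0.176086, Gamma_pqq = -0.291768, Gamma_qpp = 0.545959, Gamma_qpq = 0.321175, Gamma_qqq = -0.532176; k4 = (-0.068361, -0.913866, 0.220270, 0.401766)
  Y <- Y + (h/6)(k1 + 2k2 + 2k3 + k4): p = 0.7311, q = -0.4412, dp/dtau = -0.0683, dq/dtau = -0.9139
step 3:
  k1: at (p, q) = (0.731120, -0.441184), (dp/dtau, dq/dtau) = (-0.068338, -0.913850); Gamma_ppp = 0.299343, Gamma_ppq = 0.176087, Gamma_pqq = -0.291808, Gamma_qpp = 0.545936, Gamma_qpq = 0.321144, Gamma_qqq = -0.532193; k1 = (-0.068338, -0.913850, 0.220304, 0.401786)
  k2: at (p, q) = (0.727703, -0.486876), (dp/dtau, dq/dtau) = (-0.057323, -0.893761); Gamma_ppp = 0.275677, Gamma_ppq = 0.178961, Gamma_pqq = -0.267481, Gamma_qpp = 0.551221, Gamma_qpq = 0.357835, Gamma_qqq = -0.534834; k2 = (-0.057323, -0.893761, 0.194423, 0.388753)
  k3: at (p, q) = (0.728254, -0.485872), (dp/dtau, dq/dtau) = (-0.058617, -0.894413); Gamma_ppp = 0.276263, Gamma_ppq = 0.178971, Gamma_pqq = -0.268253, Gamma_qpp = 0.550932, Gamma_qpq = 0.356909, Gamma_qqq = -0.534957; k3 = (-0.058617, -0.894413, 0.194880, 0.388635)
  k4: at (p, q) = (0.725259, -0.530625), (dp/dtau, dq/dtau) = (-0.048850, -0.874987); Gamma_ppp = 0.252929, Gamma_ppq = 0.178947, Gamma_pqq = -0.244585, Gamma_qpp = 0.555115, Gamma_qpq = 0.392744, Gamma_qqq = -0.536803; k4 = (-0.048850, -0.874987, 0.171354, 0.376078)
  Y <- Y + (h/6)(k1 + 2k2 + 2k3 + k4): p = 0.7253, q = -0.5306, dp/dtau = -0.0488, dq/dtau = -0.8750
step 4:
  k1: at (p, q) = (0.725302, -0.530603), (dp/dtau, dq/dtau) = (-0.048834, -0.874973); Gamma_ppp = 0.252946, Gamma_ppq = 0.178952, Gamma_pqq = -0.244617, Gamma_qpp = 0.555097, Gamma_qpq = 0.392715, Gamma_qqq = -0.536818; k1 = (-0.048834, -0.874973, 0.171377, 0.376092)
  k2: at (p, q) = (0.722861, -0.574352), (dp/dtau, dq/dtau) = (-0.040265, -0.856168); Gamma_ppp = 0.230035, Gamma_ppq = 0.176161, Gamma_pqq = -0.221711, Gamma_qpp = 0.558111, Gamma_qpq = 0.427403, Gamma_qqq = -0.537915; k2 = (-0.040265, -0.856168, 0.150001, 0.363932)
  k3: at (p, q) = (0.723289, -0.573412), (dp/dtau, dq/dtau) = (-0.041333, -0.856776); Gamma_ppp = 0.230587, Gamma_ppq = 0.176295, Gamma_pqq = -0.222374, Gamma_qpp = 0.557911, Gamma_qpq = 0.426551, Gamma_qqq = -0.538042; k3 = (-0.041333, -0.856776, 0.150357, 0.363793)
  k4: at (p, q) = (0.721169, -0.616281), (dp/dtau, dq/dtau) = (-0.033798, -0.838594); Gamma_ppp = 0.208063, Gamma_ppq = 0.170967, Gamma_pqq = -0.200064, Gamma_qpp = 0.559877, Gamma_qpq = 0.460056, Gamma_qqq = -0.538355; k4 = (-0.033798, -0.838594, 0.130764, 0.351874)
  Y <- Y + (h/6)(k1 + 2k2 + 2k3 + k4): p = 0.7212, q = -0.6163, dp/dtau = -0.0338, dq/dtau = -0.8386


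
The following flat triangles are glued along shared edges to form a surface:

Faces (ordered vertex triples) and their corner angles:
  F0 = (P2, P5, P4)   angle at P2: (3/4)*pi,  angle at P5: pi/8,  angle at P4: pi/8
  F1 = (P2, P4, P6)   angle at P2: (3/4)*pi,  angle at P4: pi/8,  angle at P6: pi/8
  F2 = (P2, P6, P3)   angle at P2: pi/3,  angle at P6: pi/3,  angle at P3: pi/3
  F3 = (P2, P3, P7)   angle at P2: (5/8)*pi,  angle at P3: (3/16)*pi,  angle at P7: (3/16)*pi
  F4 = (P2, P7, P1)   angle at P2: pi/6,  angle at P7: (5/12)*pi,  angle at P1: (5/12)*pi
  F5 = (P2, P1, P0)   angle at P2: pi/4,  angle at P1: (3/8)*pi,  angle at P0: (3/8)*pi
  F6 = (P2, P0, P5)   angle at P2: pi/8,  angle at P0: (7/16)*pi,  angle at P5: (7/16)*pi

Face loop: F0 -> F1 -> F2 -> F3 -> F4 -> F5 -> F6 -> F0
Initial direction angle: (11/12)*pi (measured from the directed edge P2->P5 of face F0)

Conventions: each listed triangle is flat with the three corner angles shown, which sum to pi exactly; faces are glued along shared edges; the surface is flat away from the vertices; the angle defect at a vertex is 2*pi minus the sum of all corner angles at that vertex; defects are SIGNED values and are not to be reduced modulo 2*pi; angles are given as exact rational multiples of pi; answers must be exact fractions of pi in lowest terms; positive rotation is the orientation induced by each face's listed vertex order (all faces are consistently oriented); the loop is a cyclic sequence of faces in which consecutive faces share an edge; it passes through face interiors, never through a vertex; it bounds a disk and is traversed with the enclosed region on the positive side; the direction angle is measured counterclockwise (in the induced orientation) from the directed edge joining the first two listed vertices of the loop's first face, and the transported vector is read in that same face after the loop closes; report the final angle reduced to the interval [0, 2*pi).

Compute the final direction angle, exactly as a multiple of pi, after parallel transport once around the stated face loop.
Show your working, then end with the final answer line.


enclosed vertex P2: corner angles sum to 3*pi, defect = 2*pi - 3*pi = -pi
holonomy = initial angle + sum of enclosed defects (mod 2*pi), positive in the induced orientation
final angle = (11/12)*pi - pi = (23/12)*pi (mod 2*pi)

Answer: final direction angle = (23/12)*pi


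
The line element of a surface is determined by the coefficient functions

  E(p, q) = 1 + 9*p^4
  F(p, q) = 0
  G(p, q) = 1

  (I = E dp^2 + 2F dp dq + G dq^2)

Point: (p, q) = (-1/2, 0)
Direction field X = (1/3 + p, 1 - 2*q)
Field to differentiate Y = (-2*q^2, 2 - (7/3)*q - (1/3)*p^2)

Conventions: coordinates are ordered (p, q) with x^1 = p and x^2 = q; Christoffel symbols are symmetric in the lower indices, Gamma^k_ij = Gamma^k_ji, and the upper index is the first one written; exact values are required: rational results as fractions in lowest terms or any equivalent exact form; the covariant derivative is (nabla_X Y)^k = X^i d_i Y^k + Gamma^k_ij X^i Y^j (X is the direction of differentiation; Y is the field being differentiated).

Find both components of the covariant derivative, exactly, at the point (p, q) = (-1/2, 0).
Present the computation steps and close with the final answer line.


E = 25/16, F = 0, G = 1 at the point
E_p = -9/2, E_q = 0, F_p = 0, F_q = 0, G_p = 0, G_q = 0
EG - F^2 = 25/16;  g^inv = (16/25) * [[1, 0], [0, 25/16]]
first-kind symbols [ij,l] = (1/2)(d_i g_jl + d_j g_il - d_l g_ij): [pp,p] = E_p/2 = -9/4, [pp,q] = F_p - E_q/2 = 0, [pq,p] = E_q/2 = 0, [pq,q] = G_p/2 = 0, [qq,p] = F_q - G_p/2 = 0, [qq,q] = G_q/2 = 0
Gamma^p_ij = (G*[ij,p] - F*[ij,q])/(EG - F^2), Gamma^q_ij = (E*[ij,q] - F*[ij,p])/(EG - F^2)
Gamma_ppp = -36/25, Gamma_ppq = 0, Gamma_pqq = 0, Gamma_qpp = 0, Gamma_qpq = 0, Gamma_qqq = 0
X = (-1/6, 1), Y = (0, 23/12) at the point

Answer: (nabla_X Y)^p = 0, (nabla_X Y)^q = -43/18


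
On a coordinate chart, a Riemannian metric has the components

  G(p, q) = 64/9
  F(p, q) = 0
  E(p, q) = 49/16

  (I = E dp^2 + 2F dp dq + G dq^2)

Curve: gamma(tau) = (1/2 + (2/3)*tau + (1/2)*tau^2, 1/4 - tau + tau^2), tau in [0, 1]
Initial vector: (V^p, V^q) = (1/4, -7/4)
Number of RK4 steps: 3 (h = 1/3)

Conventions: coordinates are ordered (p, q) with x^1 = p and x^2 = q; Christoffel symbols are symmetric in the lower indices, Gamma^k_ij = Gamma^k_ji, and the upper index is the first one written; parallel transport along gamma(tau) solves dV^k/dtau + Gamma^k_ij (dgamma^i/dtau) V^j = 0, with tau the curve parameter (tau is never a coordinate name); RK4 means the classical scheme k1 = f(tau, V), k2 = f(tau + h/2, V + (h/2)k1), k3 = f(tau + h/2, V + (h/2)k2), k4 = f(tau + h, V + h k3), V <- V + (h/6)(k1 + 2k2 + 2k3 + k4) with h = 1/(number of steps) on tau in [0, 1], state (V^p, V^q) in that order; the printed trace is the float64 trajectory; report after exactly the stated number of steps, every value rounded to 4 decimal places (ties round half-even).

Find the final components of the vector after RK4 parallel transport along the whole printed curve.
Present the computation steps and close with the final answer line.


gamma'(tau) = (2/3 + tau, -1 + 2*tau); f(tau, V)^k = -Gamma^k_ij(gamma(tau)) gamma'^i(tau) V^j; h = 1/3; intermediate values shown to 6 dp
curve data and Christoffel symbols at the stage parameters:
  tau = 0.000000: gamma = (0.500000, 0.250000), gamma' = (0.666667, -1.000000); Gamma_ppp = 0.000000, Gamma_ppq = 0.000000, Gamma_pqq = 0.000000, Gamma_qpp = 0.000000, Gamma_qpq = 0.000000, Gamma_qqq = 0.000000
  tau = 0.166667: gamma = (0.625000, 0.111111), gamma' = (0.833333, -0.666667); Gamma_ppp = 0.000000, Gamma_ppq = 0.000000, Gamma_pqq = 0.000000, Gamma_qpp = 0.000000, Gamma_qpq = 0.000000, Gamma_qqq = 0.000000
  tau = 0.333333: gamma = (0.777778, 0.027778), gamma' = (1.000000, -0.333333); Gamma_ppp = 0.000000, Gamma_ppq = 0.000000, Gamma_pqq = 0.000000, Gamma_qpp = 0.000000, Gamma_qpq = 0.000000, Gamma_qqq = 0.000000
  tau = 0.500000: gamma = (0.958333, 0.000000), gamma' = (1.166667, 0.000000); Gamma_ppp = 0.000000, Gamma_ppq = 0.000000, Gamma_pqq = 0.000000, Gamma_qpp = 0.000000, Gamma_qpq = 0.000000, Gamma_qqq = 0.000000
  tau = 0.666667: gamma = (1.166667, 0.027778), gamma' = (1.333333, 0.333333); Gamma_ppp = 0.000000, Gamma_ppq = 0.000000, Gamma_pqq = 0.000000, Gamma_qpp = 0.000000, Gamma_qpq = 0.000000, Gamma_qqq = 0.000000
  tau = 0.833333: gamma = (1.402778, 0.111111), gamma' = (1.500000, 0.666667); Gamma_ppp = 0.000000, Gamma_ppq = 0.000000, Gamma_pqq = 0.000000, Gamma_qpp = 0.000000, Gamma_qpq = 0.000000, Gamma_qqq = 0.000000
  tau = 1.000000: gamma = (1.666667, 0.250000), gamma' = (1.666667, 1.000000); Gamma_ppp = 0.000000, Gamma_ppq = 0.000000, Gamma_pqq = 0.000000, Gamma_qpp = 0.000000, Gamma_qpq = 0.000000, Gamma_qqq = 0.000000
step 0: V^p = 0.2500, V^q = -1.7500
step 1: k1 = (0.000000, 0.000000), k2 = (0.000000, 0.000000), k3 = (0.000000, 0.000000), k4 = (0.000000, 0.000000); V <- V + (h/6)(k1 + 2k2 + 2k3 + k4): V^p = 0.2500, V^q = -1.7500
step 2: k1 = (0.000000, 0.000000), k2 = (0.000000, 0.000000), k3 = (0.000000, 0.000000), k4 = (0.000000, 0.000000); V <- V + (h/6)(k1 + 2k2 + 2k3 + k4): V^p = 0.2500, V^q = -1.7500
step 3: k1 = (0.000000, 0.000000), k2 = (0.000000, 0.000000), k3 = (0.000000, 0.000000), k4 = (0.000000, 0.000000); V <- V + (h/6)(k1 + 2k2 + 2k3 + k4): V^p = 0.2500, V^q = -1.7500

Answer: V^p = 0.2500, V^q = -1.7500


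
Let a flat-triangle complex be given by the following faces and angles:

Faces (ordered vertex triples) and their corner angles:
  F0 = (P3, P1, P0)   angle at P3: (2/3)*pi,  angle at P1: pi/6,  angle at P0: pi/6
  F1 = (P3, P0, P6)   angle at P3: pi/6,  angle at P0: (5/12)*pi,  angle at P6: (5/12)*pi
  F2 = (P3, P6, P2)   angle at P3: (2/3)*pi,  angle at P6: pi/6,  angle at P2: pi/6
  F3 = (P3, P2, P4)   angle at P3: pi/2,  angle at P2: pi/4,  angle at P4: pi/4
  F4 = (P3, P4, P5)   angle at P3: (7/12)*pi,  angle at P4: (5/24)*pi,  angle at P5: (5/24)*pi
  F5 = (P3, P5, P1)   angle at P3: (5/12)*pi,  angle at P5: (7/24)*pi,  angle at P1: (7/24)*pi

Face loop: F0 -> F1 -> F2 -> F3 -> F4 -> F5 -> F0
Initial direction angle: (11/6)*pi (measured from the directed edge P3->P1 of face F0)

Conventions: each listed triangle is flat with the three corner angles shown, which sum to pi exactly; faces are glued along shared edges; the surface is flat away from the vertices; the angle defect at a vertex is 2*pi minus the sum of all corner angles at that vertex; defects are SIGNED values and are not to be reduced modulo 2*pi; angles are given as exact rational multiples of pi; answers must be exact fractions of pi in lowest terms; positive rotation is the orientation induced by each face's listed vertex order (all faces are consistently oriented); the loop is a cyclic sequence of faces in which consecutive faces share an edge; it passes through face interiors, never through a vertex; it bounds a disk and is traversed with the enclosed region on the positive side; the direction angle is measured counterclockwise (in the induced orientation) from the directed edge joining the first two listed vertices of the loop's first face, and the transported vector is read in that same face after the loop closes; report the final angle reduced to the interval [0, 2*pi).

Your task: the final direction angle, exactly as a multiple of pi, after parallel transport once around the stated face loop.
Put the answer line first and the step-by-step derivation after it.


Answer: final direction angle = (5/6)*pi

enclosed vertex P3: corner angles sum to 3*pi, defect = 2*pi - 3*pi = -pi
the final direction is the initial angle plus the enclosed defects, taken mod 2*pi in the induced orientation
final angle = (11/6)*pi - pi = (5/6)*pi (mod 2*pi)


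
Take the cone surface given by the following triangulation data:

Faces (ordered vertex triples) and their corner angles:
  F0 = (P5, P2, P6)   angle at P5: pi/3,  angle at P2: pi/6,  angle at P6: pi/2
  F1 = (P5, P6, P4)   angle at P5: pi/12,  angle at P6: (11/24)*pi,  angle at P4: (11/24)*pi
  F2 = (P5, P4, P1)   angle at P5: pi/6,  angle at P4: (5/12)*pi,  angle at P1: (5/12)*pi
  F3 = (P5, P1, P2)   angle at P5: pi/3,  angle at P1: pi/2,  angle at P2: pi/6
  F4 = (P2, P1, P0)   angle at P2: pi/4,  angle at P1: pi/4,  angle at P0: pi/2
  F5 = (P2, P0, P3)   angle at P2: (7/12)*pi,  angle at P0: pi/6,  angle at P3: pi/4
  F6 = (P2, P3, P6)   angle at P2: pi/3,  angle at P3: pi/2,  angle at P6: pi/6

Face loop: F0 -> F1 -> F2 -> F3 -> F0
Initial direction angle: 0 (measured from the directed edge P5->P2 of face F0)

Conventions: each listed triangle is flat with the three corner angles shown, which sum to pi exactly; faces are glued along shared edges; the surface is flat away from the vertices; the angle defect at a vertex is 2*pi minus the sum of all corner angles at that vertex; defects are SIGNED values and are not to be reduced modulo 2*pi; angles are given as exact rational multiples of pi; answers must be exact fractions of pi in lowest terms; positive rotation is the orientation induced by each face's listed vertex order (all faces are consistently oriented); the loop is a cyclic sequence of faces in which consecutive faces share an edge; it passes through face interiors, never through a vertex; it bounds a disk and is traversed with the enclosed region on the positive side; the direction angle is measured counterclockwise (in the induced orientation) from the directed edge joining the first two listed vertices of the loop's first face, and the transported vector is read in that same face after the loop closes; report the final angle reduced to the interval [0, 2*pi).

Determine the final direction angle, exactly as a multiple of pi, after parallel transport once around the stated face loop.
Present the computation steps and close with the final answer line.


enclosed vertex P5: corner angles sum to (11/12)*pi, defect = 2*pi - (11/12)*pi = (13/12)*pi
by Gauss-Bonnet the loop rotates the vector by the enclosed defect sum (positive orientation, mod 2*pi)
final angle = 0 + (13/12)*pi = (13/12)*pi (mod 2*pi)

Answer: final direction angle = (13/12)*pi


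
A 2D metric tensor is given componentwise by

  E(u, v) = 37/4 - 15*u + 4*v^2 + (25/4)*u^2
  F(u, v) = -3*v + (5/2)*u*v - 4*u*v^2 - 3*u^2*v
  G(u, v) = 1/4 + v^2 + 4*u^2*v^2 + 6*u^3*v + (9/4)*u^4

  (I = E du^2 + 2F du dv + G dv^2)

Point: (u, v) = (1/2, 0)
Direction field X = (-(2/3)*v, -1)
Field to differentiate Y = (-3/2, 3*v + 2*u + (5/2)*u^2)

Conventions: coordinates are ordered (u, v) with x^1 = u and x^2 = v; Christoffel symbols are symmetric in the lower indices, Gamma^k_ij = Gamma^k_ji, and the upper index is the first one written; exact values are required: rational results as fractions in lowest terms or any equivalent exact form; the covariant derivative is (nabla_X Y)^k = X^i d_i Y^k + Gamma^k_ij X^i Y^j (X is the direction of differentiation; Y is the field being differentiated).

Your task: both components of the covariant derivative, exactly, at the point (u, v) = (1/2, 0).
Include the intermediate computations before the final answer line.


E = 53/16, F = 0, G = 25/64 at the point
E_u = -35/4, E_v = 0, F_u = 0, F_v = -5/2, G_u = 9/8, G_v = 3/4
EG - F^2 = 1325/1024;  g^inv = (1024/1325) * [[25/64, 0], [0, 53/16]]
first-kind symbols [ij,l] = (1/2)(d_i g_jl + d_j g_il - d_l g_ij): [uu,u] = E_u/2 = -35/8, [uu,v] = F_u - E_v/2 = 0, [uv,u] = E_v/2 = 0, [uv,v] = G_u/2 = 9/16, [vv,u] = F_v - G_u/2 = -49/16, [vv,v] = G_v/2 = 3/8
Gamma^u_ij = (G*[ij,u] - F*[ij,v])/(EG - F^2), Gamma^v_ij = (E*[ij,v] - F*[ij,u])/(EG - F^2)
Gamma_uuu = -70/53, Gamma_uuv = 0, Gamma_uvv = -49/53, Gamma_vuu = 0, Gamma_vuv = 36/25, Gamma_vvv = 24/25
X = (0, -1), Y = (-3/2, 13/8) at the point

Answer: (nabla_X Y)^u = 637/424, (nabla_X Y)^v = -12/5


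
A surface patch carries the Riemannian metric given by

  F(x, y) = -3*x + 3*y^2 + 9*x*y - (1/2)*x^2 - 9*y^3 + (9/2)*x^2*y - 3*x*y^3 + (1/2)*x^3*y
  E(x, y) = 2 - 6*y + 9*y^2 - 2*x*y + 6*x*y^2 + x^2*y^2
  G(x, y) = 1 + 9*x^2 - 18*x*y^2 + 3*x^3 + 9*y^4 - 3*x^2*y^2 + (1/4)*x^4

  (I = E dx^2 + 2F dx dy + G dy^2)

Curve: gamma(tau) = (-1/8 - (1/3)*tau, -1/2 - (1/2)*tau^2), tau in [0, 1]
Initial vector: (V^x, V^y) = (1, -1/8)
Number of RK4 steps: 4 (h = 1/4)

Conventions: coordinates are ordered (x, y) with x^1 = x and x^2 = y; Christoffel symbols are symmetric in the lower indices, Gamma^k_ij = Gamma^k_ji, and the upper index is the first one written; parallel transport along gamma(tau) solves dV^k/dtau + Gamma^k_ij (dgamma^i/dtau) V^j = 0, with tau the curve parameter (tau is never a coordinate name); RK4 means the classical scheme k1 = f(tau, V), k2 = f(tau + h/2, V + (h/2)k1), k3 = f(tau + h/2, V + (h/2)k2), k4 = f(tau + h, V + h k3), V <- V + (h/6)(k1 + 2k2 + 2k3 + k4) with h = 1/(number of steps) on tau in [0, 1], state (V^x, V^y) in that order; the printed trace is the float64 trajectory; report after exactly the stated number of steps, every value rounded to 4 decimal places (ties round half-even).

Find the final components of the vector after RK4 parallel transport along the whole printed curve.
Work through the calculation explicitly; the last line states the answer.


gamma'(tau) = (-1/3, -tau); f(tau, V)^k = -Gamma^k_ij(gamma(tau)) gamma'^i(tau) V^j; h = 1/4; intermediate values shown to 6 dp
curve data and Christoffel symbols at the stage parameters:
  tau = 0.000000: gamma = (-0.125000, -0.500000), gamma' = (-0.333333, 0.000000); Gamma_xxx = 0.148818, Gamma_xxy = -0.855706, Gamma_xyy = -0.892910, Gamma_yxx = 0.068208, Gamma_yxy = -0.392198, Gamma_yyy = -0.409250
  tau = 0.125000: gamma = (-0.166667, -0.507812), gamma' = (-0.333333, -0.125000); Gamma_xxx = 0.145108, Gamma_xxy = -0.809631, Gamma_xyy = -0.870651, Gamma_yxx = 0.074954, Gamma_yxy = -0.418204, Gamma_yyy = -0.449723
  tau = 0.250000: gamma = (-0.208333, -0.531250), gamma' = (-0.333333, -0.250000); Gamma_xxx = 0.142331, Gamma_xxy = -0.747933, Gamma_xyy = -0.853984, Gamma_yxx = 0.083113, Gamma_yxy = -0.436752, Gamma_yyy = -0.498680
  tau = 0.375000: gamma = (-0.250000, -0.570312), gamma' = (-0.333333, -0.375000); Gamma_xxx = 0.139930, Gamma_xxy = -0.674731, Gamma_xyy = -0.839580, Gamma_yxx = 0.092321, Gamma_yxy = -0.445165, Gamma_yyy = -0.553927
  tau = 0.500000: gamma = (-0.291667, -0.625000), gamma' = (-0.333333, -0.500000); Gamma_xxx = 0.137181, Gamma_xxy = -0.594450, Gamma_xyy = -0.823085, Gamma_yxx = 0.102112, Gamma_yxy = -0.442484, Gamma_yyy = -0.612670
  tau = 0.625000: gamma = (-0.333333, -0.695312), gamma' = (-0.333333, -0.625000); Gamma_xxx = 0.133357, Gamma_xxy = -0.511450, Gamma_xyy = -0.800139, Gamma_yxx = 0.111894, Gamma_yxy = -0.429138, Gamma_yyy = -0.671366
  tau = 0.750000: gamma = (-0.375000, -0.781250), gamma' = (-0.333333, -0.750000); Gamma_xxx = 0.127902, Gamma_xxy = -0.429750, Gamma_xyy = -0.767411, Gamma_yxx = 0.120983, Gamma_yxy = -0.406502, Gamma_yyy = -0.725896
  tau = 0.875000: gamma = (-0.416667, -0.882812), gamma' = (-0.333333, -0.875000); Gamma_xxx = 0.120567, Gamma_xxy = -0.352808, Gamma_xyy = -0.723399, Gamma_yxx = 0.128676, Gamma_yxy = -0.376540, Gamma_yyy = -0.772059
  tau = 1.000000: gamma = (-0.458333, -1.000000), gamma' = (-0.333333, -1.000000); Gamma_xxx = 0.111457, Gamma_xxy = -0.283287, Gamma_xyy = -0.668744, Gamma_yxx = 0.134377, Gamma_yxy = -0.341542, Gamma_yyy = -0.806262
step 0: V^x = 1.0000, V^y = -0.1250
step 1: k1 = (0.085261, 0.039078), k2 = (-0.007909, -0.004085), k3 = (-0.005250, -0.002712), k4 = (-0.081192, -0.047412); V <- V + (h/6)(k1 + 2k2 + 2k3 + k4): V^x = 0.9991, V^y = -0.1259
step 2: k1 = (-0.081137, -0.047379), k2 = (-0.132937, -0.087708), k3 = (-0.128880, -0.085031), k4 = (-0.153432, -0.114209); V <- V + (h/6)(k1 + 2k2 + 2k3 + k4): V^x = 0.9675, V^y = -0.1470
step 3: k1 = (-0.153670, -0.114385), k2 = (-0.152779, -0.128191), k3 = (-0.151652, -0.127246), k4 = (-0.131420, -0.124310); V <- V + (h/6)(k1 + 2k2 + 2k3 + k4): V^x = 0.9302, V^y = -0.1783
step 4: k1 = (-0.132022, -0.124880), k2 = (-0.099829, -0.106544), k3 = (-0.102630, -0.109533), k4 = (-0.065696, -0.079205); V <- V + (h/6)(k1 + 2k2 + 2k3 + k4): V^x = 0.9051, V^y = -0.2048

Answer: V^x = 0.9051, V^y = -0.2048


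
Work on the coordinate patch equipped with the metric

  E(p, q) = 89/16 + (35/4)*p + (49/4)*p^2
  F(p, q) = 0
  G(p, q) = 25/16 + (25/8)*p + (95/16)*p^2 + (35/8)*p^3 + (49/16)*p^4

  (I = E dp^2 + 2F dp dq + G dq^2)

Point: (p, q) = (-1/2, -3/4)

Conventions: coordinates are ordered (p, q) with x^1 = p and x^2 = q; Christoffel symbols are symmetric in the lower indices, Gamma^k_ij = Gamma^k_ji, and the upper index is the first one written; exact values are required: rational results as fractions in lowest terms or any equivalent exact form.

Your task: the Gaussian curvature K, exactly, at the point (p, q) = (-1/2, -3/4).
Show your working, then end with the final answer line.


E = 17/4, F = 0, G = 289/256, EG - F^2 = 4913/1024 at the point
E_p = -7/2, E_q = 0, F_p = 0, F_q = 0, G_p = -17/16, G_q = 0
E_qq = 0, F_pq = 0, G_pp = 127/16
By Brioschi, K is (det M1 - det M2) divided by (EG - F^2) squared.
M1 = [[-E_qq/2 + F_pq - G_pp/2, E_p/2, F_p - E_q/2], [F_q - G_p/2, E, F], [G_q/2, F, G]] = [[-127/32, -7/4, 0], [17/32, 17/4, 0], [0, 0, 289/256]]; det M1 = -73695/4096
M2 = [[0, E_q/2, G_p/2], [E_q/2, E, F], [G_p/2, F, G]] = [[0, 0, -17/32], [0, 17/4, 0], [-17/32, 0, 289/256]]; det M2 = -4913/4096
det M1 - det M2 = -34391/2048; K = -34391/2048 / (4913/1024)^2 = -3584/4913

Answer: K = -3584/4913


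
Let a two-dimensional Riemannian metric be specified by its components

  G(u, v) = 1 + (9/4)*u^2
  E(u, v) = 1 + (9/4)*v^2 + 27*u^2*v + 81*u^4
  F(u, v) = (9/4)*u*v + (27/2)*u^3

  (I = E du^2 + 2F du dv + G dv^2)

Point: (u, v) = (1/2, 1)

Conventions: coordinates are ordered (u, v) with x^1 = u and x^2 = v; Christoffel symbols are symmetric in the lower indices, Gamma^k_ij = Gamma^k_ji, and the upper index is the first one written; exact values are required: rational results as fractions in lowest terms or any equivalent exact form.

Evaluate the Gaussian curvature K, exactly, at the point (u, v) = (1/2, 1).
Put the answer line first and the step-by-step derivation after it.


Answer: K = -144/15625

E = 241/16, F = 45/16, G = 25/16, EG - F^2 = 125/8 at the point
E_u = 135/2, E_v = 45/4, F_u = 99/8, F_v = 9/8, G_u = 9/4, G_v = 0
E_vv = 9/2, F_uv = 9/4, G_uu = 9/2
K follows from Brioschi's formula, (det M1 - det M2)/(EG - F^2)^2.
M1 = [[-E_vv/2 + F_uv - G_uu/2, E_u/2, F_u - E_v/2], [F_v - G_u/2, E, F], [G_v/2, F, G]] = [[-9/4, 135/4, 27/4], [0, 241/16, 45/16], [0, 45/16, 25/16]]; det M1 = -1125/32
M2 = [[0, E_v/2, G_u/2], [E_v/2, E, F], [G_u/2, F, G]] = [[0, 45/8, 9/8], [45/8, 241/16, 45/16], [9/8, 45/16, 25/16]]; det M2 = -1053/32
det M1 - det M2 = -9/4; K = -9/4 / (125/8)^2 = -144/15625


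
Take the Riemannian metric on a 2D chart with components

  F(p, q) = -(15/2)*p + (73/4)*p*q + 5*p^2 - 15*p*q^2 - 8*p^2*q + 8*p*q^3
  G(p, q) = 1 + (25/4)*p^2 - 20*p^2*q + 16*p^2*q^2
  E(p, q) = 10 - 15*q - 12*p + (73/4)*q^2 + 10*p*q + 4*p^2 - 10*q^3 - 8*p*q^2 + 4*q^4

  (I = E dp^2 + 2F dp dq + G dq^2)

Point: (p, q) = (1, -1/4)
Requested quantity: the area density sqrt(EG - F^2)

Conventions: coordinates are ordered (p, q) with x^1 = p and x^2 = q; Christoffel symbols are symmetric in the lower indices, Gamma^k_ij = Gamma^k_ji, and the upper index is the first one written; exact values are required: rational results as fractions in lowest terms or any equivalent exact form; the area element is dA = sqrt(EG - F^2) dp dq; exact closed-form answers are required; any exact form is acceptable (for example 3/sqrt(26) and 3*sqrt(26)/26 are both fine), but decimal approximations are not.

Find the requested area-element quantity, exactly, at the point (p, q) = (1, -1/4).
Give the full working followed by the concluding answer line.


E = 65/16, F = -49/8, G = 53/4; EG - F^2 = 261/16

Answer: sqrt(EG - F^2) = 3*sqrt(29)/4


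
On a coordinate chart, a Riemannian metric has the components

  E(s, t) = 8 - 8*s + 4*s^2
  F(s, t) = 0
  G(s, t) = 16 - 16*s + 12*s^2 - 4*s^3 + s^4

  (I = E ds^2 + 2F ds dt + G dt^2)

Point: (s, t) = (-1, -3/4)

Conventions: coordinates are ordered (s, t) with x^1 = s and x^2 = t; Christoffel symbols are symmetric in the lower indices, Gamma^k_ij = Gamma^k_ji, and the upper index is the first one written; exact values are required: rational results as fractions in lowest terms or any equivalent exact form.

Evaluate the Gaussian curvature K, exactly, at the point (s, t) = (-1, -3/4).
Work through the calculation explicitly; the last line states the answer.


E = 20, F = 0, G = 49, EG - F^2 = 980 at the point
E_s = -16, E_t = 0, F_s = 0, F_t = 0, G_s = -56, G_t = 0
E_tt = 0, F_st = 0, G_ss = 60
The intrinsic route: Brioschi's K = (det M1 - det M2)/(EG - F^2)^2.
M1 = [[-E_tt/2 + F_st - G_ss/2, E_s/2, F_s - E_t/2], [F_t - G_s/2, E, F], [G_t/2, F, G]] = [[-30, -8, 0], [28, 20, 0], [0, 0, 49]]; det M1 = -18424
M2 = [[0, E_t/2, G_s/2], [E_t/2, E, F], [G_s/2, F, G]] = [[0, 0, -28], [0, 20, 0], [-28, 0, 49]]; det M2 = -15680
det M1 - det M2 = -2744; K = -2744 / (980)^2 = -1/350

Answer: K = -1/350
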